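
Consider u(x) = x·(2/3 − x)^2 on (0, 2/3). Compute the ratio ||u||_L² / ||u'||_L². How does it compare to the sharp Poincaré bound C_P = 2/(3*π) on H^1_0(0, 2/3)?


||u||_L² / ||u'||_L² = sqrt(14)/21 < C_P = 2/(3*π).

u(x) = x·(2/3 − x)^2, so u'(x) = (3*x - 2)*(9*x - 2)/9.
u(x) = x·(2/3 − x)^2 vanishes at x = 0 and x = 2/3, so u ∈ H^1_0(0, 2/3). Differentiate via the product rule and integrate the resulting polynomials term by term.
  ∫_0^2/3 u² dx = ∫_0^2/3 (x^6 - 8*x^5/3 + 8*x^4/3 - 32*x^3/27 + 16*x^2/81) dx. Term by term:
    ∫_0^2/3 x^6 dx = 128/15309;  ∫_0^2/3 -8*x^5/3 dx = -256/6561;  ∫_0^2/3 8*x^4/3 dx = 256/3645;
    ∫_0^2/3 -32*x^3/27 dx = -128/2187;  ∫_0^2/3 16*x^2/81 dx = 128/6561.
  Sum: 128/15309 − 256/6561 + 256/3645 − 128/2187 + 128/6561 = 128/229635.
  ∫_0^2/3 (u')² dx = ∫_0^2/3 (9*x^4 - 16*x^3 + 88*x^2/9 - 64*x/27 + 16/81) dx. Term by term:
    ∫_0^2/3 9*x^4 dx = 32/135;  ∫_0^2/3 -16*x^3 dx = -64/81;  ∫_0^2/3 88*x^2/9 dx = 704/729;
    ∫_0^2/3 -64*x/27 dx = -128/243;  ∫_0^2/3 16/81 dx = 32/243.
  Sum: 32/135 − 64/81 + 704/729 − 128/243 + 32/243 = 64/3645.
∫_0^2/3 u² dx = 128/229635, so ||u||_L² = 8*sqrt(70)/2835.
∫_0^2/3 (u')² dx = 64/3645, so ||u'||_L² = 8*sqrt(5)/135.
Ratio ||u||_L² / ||u'||_L² = sqrt(14)/21.
Sharp Poincaré constant on H^1_0(0, 2/3) is C_P = L/π = 2/(3*π), achieved by sin(3*π/2·x).
A polynomial bump cannot attain the sharp Poincaré constant (only the first sine eigenfunction does), so the ratio is strictly less than C_P, consistent with ||u||_L² ≤ C_P ||u'||_L².


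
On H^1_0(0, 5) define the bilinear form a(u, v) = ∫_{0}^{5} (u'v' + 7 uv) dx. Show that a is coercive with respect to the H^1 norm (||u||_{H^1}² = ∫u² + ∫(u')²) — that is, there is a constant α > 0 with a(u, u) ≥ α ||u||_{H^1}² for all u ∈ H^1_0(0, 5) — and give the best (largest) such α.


α = 1

Coercivity of a(·,·) on H^1_0(0, 5) means a(u, u) ≥ α ||u||_{H^1}² for every u ∈ H^1_0.
The interval has length L = 5, and Poincaré/coercivity depend only on L. Here a(u, u) = ∫(u')² + (7)·∫u².
Here c = 7 ≥ 1, so a(u,u) = ∫(u')² + c∫u² ≥ ∫(u')² + ∫u² = ||u||_{H^1}², i.e. α = 1 works. No larger α is possible: a(u,u) ≥ α||u||_{H^1}² means (1−α)∫(u')² ≥ (α−c)∫u², and for the modes u_n = sin(nπ(x−x₀)/L) (x₀ the left endpoint) one has ∫u_n²/∫(u_n')² = (L/(nπ))² → 0, so a(u_n,u_n)/||u_n||_{H^1}² → 1. Hence the optimal constant is α = 1.
Therefore α = 1.


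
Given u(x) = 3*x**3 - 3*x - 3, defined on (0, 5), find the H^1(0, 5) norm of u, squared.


||u||_{H^1}^2 = 1896285/14

The H^1 norm (squared) on an interval (0, L) is
  ||u||_{H^1}^2 = ∫_0^L u(x)^2 dx + ∫_0^L u'(x)^2 dx.
Compute u'(x) = 9*x**2 - 3.
Then u(x)^2 = 9*x**6 - 18*x**4 - 18*x**3 + 9*x**2 + 18*x + 9 and u'(x)^2 = 81*x**4 - 54*x**2 + 9.
Integrate each monomial from 0 to 5 using ∫_0^5 c·x^n dx = c·5^(n+1)/(n+1):
  ∫_0^5 u(x)^2 dx = ∫_0^5 (9*x^6 - 18*x^4 - 18*x^3 + 9*x^2 + 18*x + 9) dx. Term by term:
    ∫_0^5 9*x^6 dx = 703125/7;  ∫_0^5 -18*x^4 dx = -11250;  ∫_0^5 -18*x^3 dx = -5625/2;
    ∫_0^5 9*x^2 dx = 375;  ∫_0^5 18*x dx = 225;  ∫_0^5 9 dx = 45.
  Sum: 703125/7 − 11250 − 5625/2 + 375 + 225 + 45 = 1218405/14.
  ∫_0^5 u'(x)^2 dx = ∫_0^5 (81*x^4 - 54*x^2 + 9) dx. Term by term:
    ∫_0^5 81*x^4 dx = 50625;  ∫_0^5 -54*x^2 dx = -2250;  ∫_0^5 9 dx = 45.
  Sum: 50625 − 2250 + 45 = 48420.
Adding: ||u||_{H^1}^2 = 1218405/14 + 48420 = 1896285/14.


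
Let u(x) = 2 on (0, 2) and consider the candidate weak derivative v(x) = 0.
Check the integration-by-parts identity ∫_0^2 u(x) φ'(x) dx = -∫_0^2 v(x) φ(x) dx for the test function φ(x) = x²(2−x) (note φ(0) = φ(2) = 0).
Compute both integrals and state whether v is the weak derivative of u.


LHS = 0, RHS = 0. Yes, v = u' weakly.

u(x) = 2, classical derivative u'(x) = 0.
φ(x) = x²(2−x), so φ'(x) = x*(4 - 3*x).
Note φ(0) = φ(2) = 0, so the boundary term u·φ vanishes.
LHS = ∫_0^2 u(x) φ'(x) dx = ∫_0^2 (-6*x^2 + 8*x) dx. Term by term:
  ∫_0^2 -6*x^2 dx = -16;  ∫_0^2 8*x dx = 16.
Sum: -16 + 16 = 0.
So LHS = 0.
∫_0^2 v(x) φ(x) dx = ∫_0^2 (0) dx. Term by term:
  ∫_0^2 0 dx = 0.
So RHS = -∫_0^2 v(x) φ(x) dx = 0.
LHS = RHS, so the identity holds for this test φ.
Moreover u is smooth here and v(x) = u'(x) = 0 pointwise, so the identity holds for every test function. Hence v is the weak derivative of u.


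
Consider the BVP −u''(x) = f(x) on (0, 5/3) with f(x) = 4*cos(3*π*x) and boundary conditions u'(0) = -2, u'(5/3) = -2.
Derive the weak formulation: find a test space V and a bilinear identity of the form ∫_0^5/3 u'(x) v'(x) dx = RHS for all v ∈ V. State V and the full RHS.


V = H^1(0, 5/3) (v unrestricted at boundary; u is determined up to an additive constant); weak form: ∫_0^5/3 u'v' dx = ∫_0^5/3 (4*cos(3*π*x)) v dx − 2·v(5/3) + 2·v(0) for all v ∈ V.

Multiply both sides by a test function v and integrate from 0 to 5/3:
  ∫_0^5/3 −u''(x) v(x) dx = ∫_0^5/3 f(x) v(x) dx.
Integrate the LHS by parts once:
  ∫_0^5/3 −u'' v dx = −[u'(x) v(x)]_0^5/3 + ∫_0^5/3 u'(x) v'(x) dx.
Thus ∫_0^5/3 u'(x) v'(x) dx = ∫_0^5/3 f(x) v(x) dx + [u'(x) v(x)]_0^5/3.
Choose V so that boundary terms are either known or forced to vanish.
u has inhomogeneous Neumann u'(0) = -2, u'(5/3) = -2. [u' v]_0^5/3 = (-2)·v(5/3) − (-2)·v(0) = − 2·v(5/3) + 2·v(0). Take V = H^1(0, 5/3); boundary term becomes part of RHS.
Weak formulation: find u (satisfying any essential BC) such that ∫_0^5/3 u'(x) v'(x) dx = ∫_0^5/3 f v dx − 2·v(5/3) + 2·v(0) for all v ∈ V (Neumann data are natural BCs: they enter the RHS as boundary terms).
Substituting f(x) = 4*cos(3*π*x), the right-hand side is ∫_0^5/3 (4*cos(3*π*x)) v dx − 2·v(5/3) + 2·v(0).
Compatibility check (pure Neumann): taking v ≡ 1 ∈ V gives 0 = ∫_0^5/3 f dx + (-2) − (-2), i.e. ∫_0^5/3 f dx must equal u'(0) − u'(5/3) = 0. Indeed ∫_0^5/3 (4*cos(3*π*x)) dx = 0, so the data are compatible. The solution is then unique only up to an additive constant (fix it e.g. by requiring ∫_0^5/3 u dx = 0).


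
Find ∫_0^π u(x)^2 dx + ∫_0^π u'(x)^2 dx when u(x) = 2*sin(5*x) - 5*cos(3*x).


||u||_{H^1(0,π)}^2 = 177*π

u'(x) = 15*sin(3*x) + 10*cos(5*x).
Expand u² and (u')² and integrate term by term on (0, π), using: for integers n ≥ 1, ∫_0^π sin²(nx) dx = ∫_0^π cos²(nx) dx = π/2; for n ≠ n', ∫_0^π sin(nx)sin(n'x) dx = ∫_0^π cos(nx)cos(n'x) dx = 0; and by product-to-sum, ∫_0^π sin(nx)cos(n'x) dx = ½∫_0^π [sin((n+n')x) + sin((n−n')x)] dx, which is 0 when n+n' is even and 2n/(n²−n'²) when n+n' is odd (it need not vanish on (0, π)).
  u² squared terms: (-5)²·∫cos(3x)² dx = 25·π/2 = 25*π/2;  (2)²·∫sin(5x)² dx = 4·π/2 = 2*π.
  u² cross terms: 2·(-5)·(2)·∫cos(3x)·sin(5x) dx = -20·(0) = 0.
  So ∫_0^π u² dx = 25*π/2 + 2*π + 0 = 29*π/2.
  (u')² squared terms: (10)²·∫cos(5x)² dx = 100·π/2 = 50*π;  (15)²·∫sin(3x)² dx = 225·π/2 = 225*π/2.
  (u')² cross terms: 2·(10)·(15)·∫cos(5x)·sin(3x) dx = 300·(0) = 0.
  So ∫_0^π (u')² dx = 50*π + 225*π/2 + 0 = 325*π/2.
||u||_{H^1}^2 = (29*π/2) + (325*π/2) = 177*π.


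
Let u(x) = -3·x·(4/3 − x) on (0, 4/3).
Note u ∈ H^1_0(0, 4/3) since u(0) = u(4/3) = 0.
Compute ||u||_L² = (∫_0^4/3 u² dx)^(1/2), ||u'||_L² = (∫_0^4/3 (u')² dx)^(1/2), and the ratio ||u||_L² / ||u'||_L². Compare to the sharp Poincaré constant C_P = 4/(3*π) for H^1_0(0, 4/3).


||u||_L² / ||u'||_L² = 2*sqrt(10)/15 < C_P = 4/(3*π).

u(x) = -3·x·(4/3 − x), so u'(x) = 6*x - 4.
u(x) = -3·x·(4/3 − x) vanishes at x = 0 and x = 4/3, so u ∈ H^1_0(0, 4/3). Differentiate via the product rule and integrate the resulting polynomials term by term.
  ∫_0^4/3 u² dx = ∫_0^4/3 (9*x^4 - 24*x^3 + 16*x^2) dx. Term by term:
    ∫_0^4/3 9*x^4 dx = 1024/135;  ∫_0^4/3 -24*x^3 dx = -512/27;  ∫_0^4/3 16*x^2 dx = 1024/81.
  Sum: 1024/135 − 512/27 + 1024/81 = 512/405.
  ∫_0^4/3 (u')² dx = ∫_0^4/3 (36*x^2 - 48*x + 16) dx. Term by term:
    ∫_0^4/3 36*x^2 dx = 256/9;  ∫_0^4/3 -48*x dx = -128/3;  ∫_0^4/3 16 dx = 64/3.
  Sum: 256/9 − 128/3 + 64/3 = 64/9.
∫_0^4/3 u² dx = 512/405, so ||u||_L² = 16*sqrt(10)/45.
∫_0^4/3 (u')² dx = 64/9, so ||u'||_L² = 8/3.
Ratio ||u||_L² / ||u'||_L² = 2*sqrt(10)/15.
Sharp Poincaré constant on H^1_0(0, 4/3) is C_P = L/π = 4/(3*π), achieved by sin(3*π/4·x).
A polynomial bump cannot attain the sharp Poincaré constant (only the first sine eigenfunction does), so the ratio is strictly less than C_P, consistent with ||u||_L² ≤ C_P ||u'||_L².


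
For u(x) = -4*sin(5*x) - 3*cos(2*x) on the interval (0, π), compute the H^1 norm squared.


||u||_{H^1(0,π)}^2 = 400/7 + 461*π/2

u'(x) = 6*sin(2*x) - 20*cos(5*x).
Expand u² and (u')² and integrate term by term on (0, π), using: for integers n ≥ 1, ∫_0^π sin²(nx) dx = ∫_0^π cos²(nx) dx = π/2; for n ≠ n', ∫_0^π sin(nx)sin(n'x) dx = ∫_0^π cos(nx)cos(n'x) dx = 0; and by product-to-sum, ∫_0^π sin(nx)cos(n'x) dx = ½∫_0^π [sin((n+n')x) + sin((n−n')x)] dx, which is 0 when n+n' is even and 2n/(n²−n'²) when n+n' is odd (it need not vanish on (0, π)).
  u² squared terms: (-4)²·∫sin(5x)² dx = 16·π/2 = 8*π;  (-3)²·∫cos(2x)² dx = 9·π/2 = 9*π/2.
  u² cross terms: 2·(-4)·(-3)·∫sin(5x)·cos(2x) dx = 24·(10/21) = 80/7.
  So ∫_0^π u² dx = 8*π + 9*π/2 + 80/7 = 80/7 + 25*π/2.
  (u')² squared terms: (-20)²·∫cos(5x)² dx = 400·π/2 = 200*π;  (6)²·∫sin(2x)² dx = 36·π/2 = 18*π.
  (u')² cross terms: 2·(-20)·(6)·∫cos(5x)·sin(2x) dx = -240·(-4/21) = 320/7.
  So ∫_0^π (u')² dx = 200*π + 18*π + 320/7 = 320/7 + 218*π.
||u||_{H^1}^2 = (80/7 + 25*π/2) + (320/7 + 218*π) = 400/7 + 461*π/2.


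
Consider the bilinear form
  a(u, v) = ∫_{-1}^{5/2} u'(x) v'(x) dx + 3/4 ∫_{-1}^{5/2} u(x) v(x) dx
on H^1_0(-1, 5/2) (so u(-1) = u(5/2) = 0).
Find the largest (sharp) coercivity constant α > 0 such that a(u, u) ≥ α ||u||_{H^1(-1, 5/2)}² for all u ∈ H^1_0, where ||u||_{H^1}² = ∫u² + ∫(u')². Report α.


α = (147 + 16*π^2)/(4*(4*π^2 + 49))

Coercivity of a(·,·) on H^1_0(-1, 5/2) means a(u, u) ≥ α ||u||_{H^1}² for every u ∈ H^1_0.
The interval has length L = 7/2, and Poincaré/coercivity depend only on L. Here a(u, u) = ∫(u')² + (3/4)·∫u².
Here 0 < c = 3/4 < 1. The condition a(u,u) ≥ α||u||_{H^1}² reads (1−α)∫(u')² ≥ (α−c)∫u². Any admissible α is ≤ 1 (rapidly oscillating u have ∫u²/∫(u')² → 0), and α = 1 would force 0 ≥ (1−c)∫u², impossible since c < 1; so 1−α > 0. By the sharp Poincaré inequality on H^1_0 of an interval of length L, ∫(u')² ≥ (π/L)²∫u² with equality for the first sine mode sin(π(x−x₀)/L) (x₀ the left endpoint), so the inequality holds for all u iff (1−α)(π/L)² ≥ α − c, i.e. α ≤ ((π/L)² + c)/((π/L)² + 1) = (1 + c(L/π)²)/(1 + (L/π)²). With (π/L)² = 4*π^2/49 and c = 3/4, the largest admissible constant is α = ((π/L)² + c)/((π/L)² + 1).
Simplifying, α = (147 + 16*π^2)/(4*(4*π^2 + 49)).


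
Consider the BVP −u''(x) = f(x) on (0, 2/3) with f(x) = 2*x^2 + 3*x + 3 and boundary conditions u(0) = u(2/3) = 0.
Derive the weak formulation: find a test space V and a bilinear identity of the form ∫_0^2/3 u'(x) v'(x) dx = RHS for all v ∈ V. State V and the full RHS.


V = H^1_0(0, 2/3) (so v(0) = v(2/3) = 0); weak form: ∫_0^2/3 u'v' dx = ∫_0^2/3 (2*x^2 + 3*x + 3) v dx for all v ∈ V.

Multiply both sides by a test function v and integrate from 0 to 2/3:
  ∫_0^2/3 −u''(x) v(x) dx = ∫_0^2/3 f(x) v(x) dx.
Integrate the LHS by parts once:
  ∫_0^2/3 −u'' v dx = −[u'(x) v(x)]_0^2/3 + ∫_0^2/3 u'(x) v'(x) dx.
Thus ∫_0^2/3 u'(x) v'(x) dx = ∫_0^2/3 f(x) v(x) dx + [u'(x) v(x)]_0^2/3.
Choose V so that boundary terms are either known or forced to vanish.
u is Dirichlet: u(0) = u(2/3) = 0. Let V = H^1_0(0, 2/3); then v(0) = v(2/3) = 0, and [u' v]_0^2/3 = 0.
Weak formulation: find u (satisfying any essential BC) such that ∫_0^2/3 u'(x) v'(x) dx = ∫_0^2/3 f v dx for all v ∈ V.
Substituting f(x) = 2*x^2 + 3*x + 3, the right-hand side is ∫_0^2/3 (2*x^2 + 3*x + 3) v dx.


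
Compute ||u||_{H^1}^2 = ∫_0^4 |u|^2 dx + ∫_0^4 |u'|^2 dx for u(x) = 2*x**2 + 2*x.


||u||_{H^1}^2 = 28528/15

The H^1 norm (squared) on an interval (0, L) is
  ||u||_{H^1}^2 = ∫_0^L u(x)^2 dx + ∫_0^L u'(x)^2 dx.
Compute u'(x) = 4*x + 2.
Then u(x)^2 = 4*x**4 + 8*x**3 + 4*x**2 and u'(x)^2 = 16*x**2 + 16*x + 4.
Integrate each monomial from 0 to 4 using ∫_0^4 c·x^n dx = c·4^(n+1)/(n+1):
  ∫_0^4 u(x)^2 dx = ∫_0^4 (4*x^4 + 8*x^3 + 4*x^2) dx. Term by term:
    ∫_0^4 4*x^4 dx = 4096/5;  ∫_0^4 8*x^3 dx = 512;  ∫_0^4 4*x^2 dx = 256/3.
  Sum: 4096/5 + 512 + 256/3 = 21248/15.
  ∫_0^4 u'(x)^2 dx = ∫_0^4 (16*x^2 + 16*x + 4) dx. Term by term:
    ∫_0^4 16*x^2 dx = 1024/3;  ∫_0^4 16*x dx = 128;  ∫_0^4 4 dx = 16.
  Sum: 1024/3 + 128 + 16 = 1456/3.
Adding: ||u||_{H^1}^2 = 21248/15 + 1456/3 = 28528/15.


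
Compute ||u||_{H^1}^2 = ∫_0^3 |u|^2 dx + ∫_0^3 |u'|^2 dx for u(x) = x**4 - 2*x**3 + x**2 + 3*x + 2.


||u||_{H^1}^2 = 16194/7

The H^1 norm (squared) on an interval (0, L) is
  ||u||_{H^1}^2 = ∫_0^L u(x)^2 dx + ∫_0^L u'(x)^2 dx.
Compute u'(x) = 4*x**3 - 6*x**2 + 2*x + 3.
Then u(x)^2 = x**8 - 4*x**7 + 6*x**6 + 2*x**5 - 7*x**4 - 2*x**3 + 13*x**2 + 12*x + 4 and u'(x)^2 = 16*x**6 - 48*x**5 + 52*x**4 - 32*x**2 + 12*x + 9.
Integrate each monomial from 0 to 3 using ∫_0^3 c·x^n dx = c·3^(n+1)/(n+1):
  ∫_0^3 u(x)^2 dx = ∫_0^3 (x^8 - 4*x^7 + 6*x^6 + 2*x^5 - 7*x^4 - 2*x^3 + 13*x^2 + 12*x + 4) dx. Term by term:
    ∫_0^3 x^8 dx = 2187;  ∫_0^3 -4*x^7 dx = -6561/2;  ∫_0^3 6*x^6 dx = 13122/7;
    ∫_0^3 2*x^5 dx = 243;  ∫_0^3 -7*x^4 dx = -1701/5;  ∫_0^3 -2*x^3 dx = -81/2;
    ∫_0^3 13*x^2 dx = 117;  ∫_0^3 12*x dx = 54;  ∫_0^3 4 dx = 12.
  Sum: 2187 − 6561/2 + 13122/7 + 243 − 1701/5 − 81/2 + 117 + 54 + 12 = 28923/35.
  ∫_0^3 u'(x)^2 dx = ∫_0^3 (16*x^6 - 48*x^5 + 52*x^4 - 32*x^2 + 12*x + 9) dx. Term by term:
    ∫_0^3 16*x^6 dx = 34992/7;  ∫_0^3 -48*x^5 dx = -5832;  ∫_0^3 52*x^4 dx = 12636/5;
    ∫_0^3 -32*x^2 dx = -288;  ∫_0^3 12*x dx = 54;  ∫_0^3 9 dx = 27.
  Sum: 34992/7 − 5832 + 12636/5 − 288 + 54 + 27 = 52047/35.
Adding: ||u||_{H^1}^2 = 28923/35 + 52047/35 = 16194/7.


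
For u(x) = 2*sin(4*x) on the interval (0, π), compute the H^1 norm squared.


||u||_{H^1(0,π)}^2 = 34*π

u'(x) = 8*cos(4*x).
Expand u² and (u')² and integrate term by term on (0, π), using: for integers n ≥ 1, ∫_0^π sin²(nx) dx = ∫_0^π cos²(nx) dx = π/2; for n ≠ n', ∫_0^π sin(nx)sin(n'x) dx = ∫_0^π cos(nx)cos(n'x) dx = 0; and by product-to-sum, ∫_0^π sin(nx)cos(n'x) dx = ½∫_0^π [sin((n+n')x) + sin((n−n')x)] dx, which is 0 when n+n' is even and 2n/(n²−n'²) when n+n' is odd (it need not vanish on (0, π)).
  u² squared terms: (2)²·∫sin(4x)² dx = 4·π/2 = 2*π.
  So ∫_0^π u² dx = 2*π.
  (u')² squared terms: (8)²·∫cos(4x)² dx = 64·π/2 = 32*π.
  So ∫_0^π (u')² dx = 32*π.
||u||_{H^1}^2 = (2*π) + (32*π) = 34*π.


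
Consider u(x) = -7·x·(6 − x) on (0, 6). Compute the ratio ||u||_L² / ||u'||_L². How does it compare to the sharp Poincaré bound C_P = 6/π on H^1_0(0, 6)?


||u||_L² / ||u'||_L² = 3*sqrt(10)/5 < C_P = 6/π.

u(x) = -7·x·(6 − x), so u'(x) = 14*x - 42.
u(x) = -7·x·(6 − x) vanishes at x = 0 and x = 6, so u ∈ H^1_0(0, 6). Differentiate via the product rule and integrate the resulting polynomials term by term.
  ∫_0^6 u² dx = ∫_0^6 (49*x^4 - 588*x^3 + 1764*x^2) dx. Term by term:
    ∫_0^6 49*x^4 dx = 381024/5;  ∫_0^6 -588*x^3 dx = -190512;  ∫_0^6 1764*x^2 dx = 127008.
  Sum: 381024/5 − 190512 + 127008 = 63504/5.
  ∫_0^6 (u')² dx = ∫_0^6 (196*x^2 - 1176*x + 1764) dx. Term by term:
    ∫_0^6 196*x^2 dx = 14112;  ∫_0^6 -1176*x dx = -21168;  ∫_0^6 1764 dx = 10584.
  Sum: 14112 − 21168 + 10584 = 3528.
∫_0^6 u² dx = 63504/5, so ||u||_L² = 252*sqrt(5)/5.
∫_0^6 (u')² dx = 3528, so ||u'||_L² = 42*sqrt(2).
Ratio ||u||_L² / ||u'||_L² = 3*sqrt(10)/5.
Sharp Poincaré constant on H^1_0(0, 6) is C_P = L/π = 6/π, achieved by sin(π/6·x).
A polynomial bump cannot attain the sharp Poincaré constant (only the first sine eigenfunction does), so the ratio is strictly less than C_P, consistent with ||u||_L² ≤ C_P ||u'||_L².


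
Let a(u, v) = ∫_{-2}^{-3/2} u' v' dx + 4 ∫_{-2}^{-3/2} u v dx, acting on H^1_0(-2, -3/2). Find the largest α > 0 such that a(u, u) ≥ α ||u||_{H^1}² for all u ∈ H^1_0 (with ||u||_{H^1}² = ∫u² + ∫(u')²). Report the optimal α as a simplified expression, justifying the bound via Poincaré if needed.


α = 1

Coercivity of a(·,·) on H^1_0(-2, -3/2) means a(u, u) ≥ α ||u||_{H^1}² for every u ∈ H^1_0.
The interval has length L = 1/2, and Poincaré/coercivity depend only on L. Here a(u, u) = ∫(u')² + (4)·∫u².
Here c = 4 ≥ 1, so a(u,u) = ∫(u')² + c∫u² ≥ ∫(u')² + ∫u² = ||u||_{H^1}², i.e. α = 1 works. No larger α is possible: a(u,u) ≥ α||u||_{H^1}² means (1−α)∫(u')² ≥ (α−c)∫u², and for the modes u_n = sin(nπ(x−x₀)/L) (x₀ the left endpoint) one has ∫u_n²/∫(u_n')² = (L/(nπ))² → 0, so a(u_n,u_n)/||u_n||_{H^1}² → 1. Hence the optimal constant is α = 1.
Therefore α = 1.


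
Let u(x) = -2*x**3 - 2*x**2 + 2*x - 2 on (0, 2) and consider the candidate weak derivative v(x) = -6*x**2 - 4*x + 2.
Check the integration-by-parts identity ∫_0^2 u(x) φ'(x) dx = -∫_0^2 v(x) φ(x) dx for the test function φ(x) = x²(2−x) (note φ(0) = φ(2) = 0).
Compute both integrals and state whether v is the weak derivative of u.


LHS = 248/15, RHS = 248/15. Yes, v = u' weakly.

u(x) = -2*x**3 - 2*x**2 + 2*x - 2, classical derivative u'(x) = -6*x**2 - 4*x + 2.
φ(x) = x²(2−x), so φ'(x) = x*(4 - 3*x).
Note φ(0) = φ(2) = 0, so the boundary term u·φ vanishes.
LHS = ∫_0^2 u(x) φ'(x) dx = ∫_0^2 (6*x^5 - 2*x^4 - 14*x^3 + 14*x^2 - 8*x) dx. Term by term:
  ∫_0^2 6*x^5 dx = 64;  ∫_0^2 -2*x^4 dx = -64/5;  ∫_0^2 -14*x^3 dx = -56;
  ∫_0^2 14*x^2 dx = 112/3;  ∫_0^2 -8*x dx = -16.
Sum: 64 − 64/5 − 56 + 112/3 − 16 = 248/15.
So LHS = 248/15.
∫_0^2 v(x) φ(x) dx = ∫_0^2 (6*x^5 - 8*x^4 - 10*x^3 + 4*x^2) dx. Term by term:
  ∫_0^2 6*x^5 dx = 64;  ∫_0^2 -8*x^4 dx = -256/5;  ∫_0^2 -10*x^3 dx = -40;
  ∫_0^2 4*x^2 dx = 32/3.
Sum: 64 − 256/5 − 40 + 32/3 = -248/15.
So RHS = -∫_0^2 v(x) φ(x) dx = 248/15.
LHS = RHS, so the identity holds for this test φ.
Moreover u is smooth here and v(x) = u'(x) = -6*x**2 - 4*x + 2 pointwise, so the identity holds for every test function. Hence v is the weak derivative of u.


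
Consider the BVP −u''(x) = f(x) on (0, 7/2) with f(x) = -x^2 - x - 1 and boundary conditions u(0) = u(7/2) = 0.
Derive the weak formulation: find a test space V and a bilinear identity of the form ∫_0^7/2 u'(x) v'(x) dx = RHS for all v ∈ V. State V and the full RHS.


V = H^1_0(0, 7/2) (so v(0) = v(7/2) = 0); weak form: ∫_0^7/2 u'v' dx = ∫_0^7/2 (-x^2 - x - 1) v dx for all v ∈ V.

Multiply both sides by a test function v and integrate from 0 to 7/2:
  ∫_0^7/2 −u''(x) v(x) dx = ∫_0^7/2 f(x) v(x) dx.
Integrate the LHS by parts once:
  ∫_0^7/2 −u'' v dx = −[u'(x) v(x)]_0^7/2 + ∫_0^7/2 u'(x) v'(x) dx.
Thus ∫_0^7/2 u'(x) v'(x) dx = ∫_0^7/2 f(x) v(x) dx + [u'(x) v(x)]_0^7/2.
Choose V so that boundary terms are either known or forced to vanish.
u is Dirichlet: u(0) = u(7/2) = 0. Let V = H^1_0(0, 7/2); then v(0) = v(7/2) = 0, and [u' v]_0^7/2 = 0.
Weak formulation: find u (satisfying any essential BC) such that ∫_0^7/2 u'(x) v'(x) dx = ∫_0^7/2 f v dx for all v ∈ V.
Substituting f(x) = -x^2 - x - 1, the right-hand side is ∫_0^7/2 (-x^2 - x - 1) v dx.


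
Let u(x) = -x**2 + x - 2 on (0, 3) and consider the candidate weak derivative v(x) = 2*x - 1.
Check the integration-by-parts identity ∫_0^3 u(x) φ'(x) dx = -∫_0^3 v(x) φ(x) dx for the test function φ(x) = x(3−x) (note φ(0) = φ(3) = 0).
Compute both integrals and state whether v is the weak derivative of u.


LHS = 9, RHS = -9. No, v is not the weak derivative of u.

u(x) = -x**2 + x - 2, classical derivative u'(x) = 1 - 2*x.
φ(x) = x(3−x), so φ'(x) = 3 - 2*x.
Note φ(0) = φ(3) = 0, so the boundary term u·φ vanishes.
LHS = ∫_0^3 u(x) φ'(x) dx = ∫_0^3 (2*x^3 - 5*x^2 + 7*x - 6) dx. Term by term:
  ∫_0^3 2*x^3 dx = 81/2;  ∫_0^3 -5*x^2 dx = -45;  ∫_0^3 7*x dx = 63/2;
  ∫_0^3 -6 dx = -18.
Sum: 81/2 − 45 + 63/2 − 18 = 9.
So LHS = 9.
∫_0^3 v(x) φ(x) dx = ∫_0^3 (-2*x^3 + 7*x^2 - 3*x) dx. Term by term:
  ∫_0^3 -2*x^3 dx = -81/2;  ∫_0^3 7*x^2 dx = 63;  ∫_0^3 -3*x dx = -27/2.
Sum: -81/2 + 63 − 27/2 = 9.
So RHS = -∫_0^3 v(x) φ(x) dx = -9.
LHS − RHS = 18 ≠ 0, so the identity fails.
(For a valid weak derivative the identity must hold for EVERY test function, in particular this one. The failure shows v is NOT the weak derivative of u.)
Correct weak derivative would be u'(x) = 1 - 2*x.


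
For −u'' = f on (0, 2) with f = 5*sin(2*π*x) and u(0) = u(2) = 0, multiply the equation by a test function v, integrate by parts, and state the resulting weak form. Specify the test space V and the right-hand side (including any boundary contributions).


V = H^1_0(0, 2) (so v(0) = v(2) = 0); weak form: ∫_0^2 u'v' dx = ∫_0^2 (5*sin(2*π*x)) v dx for all v ∈ V.

Multiply both sides by a test function v and integrate from 0 to 2:
  ∫_0^2 −u''(x) v(x) dx = ∫_0^2 f(x) v(x) dx.
Integrate the LHS by parts once:
  ∫_0^2 −u'' v dx = −[u'(x) v(x)]_0^2 + ∫_0^2 u'(x) v'(x) dx.
Thus ∫_0^2 u'(x) v'(x) dx = ∫_0^2 f(x) v(x) dx + [u'(x) v(x)]_0^2.
Choose V so that boundary terms are either known or forced to vanish.
u is Dirichlet: u(0) = u(2) = 0. Let V = H^1_0(0, 2); then v(0) = v(2) = 0, and [u' v]_0^2 = 0.
Weak formulation: find u (satisfying any essential BC) such that ∫_0^2 u'(x) v'(x) dx = ∫_0^2 f v dx for all v ∈ V.
Substituting f(x) = 5*sin(2*π*x), the right-hand side is ∫_0^2 (5*sin(2*π*x)) v dx.


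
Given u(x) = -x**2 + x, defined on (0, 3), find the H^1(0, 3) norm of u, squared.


||u||_{H^1}^2 = 381/10

The H^1 norm (squared) on an interval (0, L) is
  ||u||_{H^1}^2 = ∫_0^L u(x)^2 dx + ∫_0^L u'(x)^2 dx.
Compute u'(x) = 1 - 2*x.
Then u(x)^2 = x**4 - 2*x**3 + x**2 and u'(x)^2 = 4*x**2 - 4*x + 1.
Integrate each monomial from 0 to 3 using ∫_0^3 c·x^n dx = c·3^(n+1)/(n+1):
  ∫_0^3 u(x)^2 dx = ∫_0^3 (x^4 - 2*x^3 + x^2) dx. Term by term:
    ∫_0^3 x^4 dx = 243/5;  ∫_0^3 -2*x^3 dx = -81/2;  ∫_0^3 x^2 dx = 9.
  Sum: 243/5 − 81/2 + 9 = 171/10.
  ∫_0^3 u'(x)^2 dx = ∫_0^3 (4*x^2 - 4*x + 1) dx. Term by term:
    ∫_0^3 4*x^2 dx = 36;  ∫_0^3 -4*x dx = -18;  ∫_0^3 1 dx = 3.
  Sum: 36 − 18 + 3 = 21.
Adding: ||u||_{H^1}^2 = 171/10 + 21 = 381/10.


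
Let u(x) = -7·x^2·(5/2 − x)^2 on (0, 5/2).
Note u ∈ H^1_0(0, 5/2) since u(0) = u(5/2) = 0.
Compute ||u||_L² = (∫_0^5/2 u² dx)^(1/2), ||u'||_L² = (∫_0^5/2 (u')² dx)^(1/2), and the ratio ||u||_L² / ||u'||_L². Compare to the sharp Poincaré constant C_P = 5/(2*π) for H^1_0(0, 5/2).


||u||_L² / ||u'||_L² = 5*sqrt(3)/12 < C_P = 5/(2*π).

u(x) = -7·x^2·(5/2 − x)^2, so u'(x) = 7*x*(-8*x^2 + 30*x - 25)/2.
u(x) = -7·x^2·(5/2 − x)^2 vanishes at x = 0 and x = 5/2, so u ∈ H^1_0(0, 5/2). Differentiate via the product rule and integrate the resulting polynomials term by term.
  ∫_0^5/2 u² dx = ∫_0^5/2 (49*x^8 - 490*x^7 + 3675*x^6/2 - 6125*x^5/2 + 30625*x^4/16) dx. Term by term:
    ∫_0^5/2 49*x^8 dx = 95703125/4608;  ∫_0^5/2 -490*x^7 dx = -95703125/1024;  ∫_0^5/2 3675*x^6/2 dx = 41015625/256;
    ∫_0^5/2 -6125*x^5/2 dx = -95703125/768;  ∫_0^5/2 30625*x^4/16 dx = 19140625/512.
  Sum: 95703125/4608 − 95703125/1024 + 41015625/256 − 95703125/768 + 19140625/512 = 2734375/9216.
  ∫_0^5/2 (u')² dx = ∫_0^5/2 (784*x^6 - 5880*x^5 + 15925*x^4 - 18375*x^3 + 30625*x^2/4) dx. Term by term:
    ∫_0^5/2 784*x^6 dx = 546875/8;  ∫_0^5/2 -5880*x^5 dx = -3828125/16;  ∫_0^5/2 15925*x^4 dx = 9953125/32;
    ∫_0^5/2 -18375*x^3 dx = -11484375/64;  ∫_0^5/2 30625*x^2/4 dx = 3828125/96.
  Sum: 546875/8 − 3828125/16 + 9953125/32 − 11484375/64 + 3828125/96 = 109375/192.
∫_0^5/2 u² dx = 2734375/9216, so ||u||_L² = 625*sqrt(7)/96.
∫_0^5/2 (u')² dx = 109375/192, so ||u'||_L² = 125*sqrt(21)/24.
Ratio ||u||_L² / ||u'||_L² = 5*sqrt(3)/12.
Sharp Poincaré constant on H^1_0(0, 5/2) is C_P = L/π = 5/(2*π), achieved by sin(2*π/5·x).
A polynomial bump cannot attain the sharp Poincaré constant (only the first sine eigenfunction does), so the ratio is strictly less than C_P, consistent with ||u||_L² ≤ C_P ||u'||_L².


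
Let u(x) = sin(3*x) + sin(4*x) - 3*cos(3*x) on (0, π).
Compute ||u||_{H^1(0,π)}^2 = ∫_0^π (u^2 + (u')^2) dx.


||u||_{H^1(0,π)}^2 = -480/7 + 117*π/2

u'(x) = 9*sin(3*x) + 3*cos(3*x) + 4*cos(4*x).
Expand u² and (u')² and integrate term by term on (0, π), using: for integers n ≥ 1, ∫_0^π sin²(nx) dx = ∫_0^π cos²(nx) dx = π/2; for n ≠ n', ∫_0^π sin(nx)sin(n'x) dx = ∫_0^π cos(nx)cos(n'x) dx = 0; and by product-to-sum, ∫_0^π sin(nx)cos(n'x) dx = ½∫_0^π [sin((n+n')x) + sin((n−n')x)] dx, which is 0 when n+n' is even and 2n/(n²−n'²) when n+n' is odd (it need not vanish on (0, π)).
  u² squared terms: (-3)²·∫cos(3x)² dx = 9·π/2 = 9*π/2;  (1)²·∫sin(3x)² dx = 1·π/2 = π/2;  (1)²·∫sin(4x)² dx = 1·π/2 = π/2.
  u² cross terms: 2·(-3)·(1)·∫cos(3x)·sin(3x) dx = -6·(0) = 0;  2·(-3)·(1)·∫cos(3x)·sin(4x) dx = -6·(8/7) = -48/7;  2·(1)·(1)·∫sin(3x)·sin(4x) dx = 2·(0) = 0.
  So ∫_0^π u² dx = 9*π/2 + π/2 + π/2 + 0 − 48/7 + 0 = -48/7 + 11*π/2.
  (u')² squared terms: (3)²·∫cos(3x)² dx = 9·π/2 = 9*π/2;  (4)²·∫cos(4x)² dx = 16·π/2 = 8*π;  (9)²·∫sin(3x)² dx = 81·π/2 = 81*π/2.
  (u')² cross terms: 2·(3)·(4)·∫cos(3x)·cos(4x) dx = 24·(0) = 0;  2·(3)·(9)·∫cos(3x)·sin(3x) dx = 54·(0) = 0;  2·(4)·(9)·∫cos(4x)·sin(3x) dx = 72·(-6/7) = -432/7.
  So ∫_0^π (u')² dx = 9*π/2 + 8*π + 81*π/2 + 0 + 0 − 432/7 = -432/7 + 53*π.
||u||_{H^1}^2 = (-48/7 + 11*π/2) + (-432/7 + 53*π) = -480/7 + 117*π/2.


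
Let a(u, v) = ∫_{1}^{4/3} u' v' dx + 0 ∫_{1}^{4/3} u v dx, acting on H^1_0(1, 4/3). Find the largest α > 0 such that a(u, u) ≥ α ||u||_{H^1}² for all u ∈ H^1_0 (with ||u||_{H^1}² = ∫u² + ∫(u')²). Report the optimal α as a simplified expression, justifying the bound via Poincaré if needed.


α = 9*π^2/(1 + 9*π^2)

Coercivity of a(·,·) on H^1_0(1, 4/3) means a(u, u) ≥ α ||u||_{H^1}² for every u ∈ H^1_0.
The interval has length L = 1/3, and Poincaré/coercivity depend only on L. Here a(u, u) = ∫(u')² + (0)·∫u².
Here c = 0, so a(u,u) = ∫(u')² alone. The condition a(u,u) ≥ α||u||_{H^1}² reads (1−α)∫(u')² ≥ (α−c)∫u². Any admissible α is ≤ 1 (rapidly oscillating u have ∫u²/∫(u')² → 0), and α = 1 would force 0 ≥ (1−c)∫u², impossible since c < 1; so 1−α > 0. By the sharp Poincaré inequality on H^1_0 of an interval of length L, ∫(u')² ≥ (π/L)²∫u² with equality for the first sine mode sin(π(x−x₀)/L) (x₀ the left endpoint), so the inequality holds for all u iff (1−α)(π/L)² ≥ α − c, i.e. α ≤ ((π/L)² + c)/((π/L)² + 1) = (1 + c(L/π)²)/(1 + (L/π)²). (Direct route, valid since c ≤ 0: Poincaré gives c∫u² ≥ c(L/π)²∫(u')², so a(u,u) ≥ (1 + c(L/π)²)∫(u')², while ||u||_{H^1}² ≤ (1 + (L/π)²)∫(u')²; dividing yields the same α.) With (π/L)² = 9*π^2 and c = 0, the largest admissible constant is α = ((π/L)² + c)/((π/L)² + 1).
Simplifying, α = 9*π^2/(1 + 9*π^2).


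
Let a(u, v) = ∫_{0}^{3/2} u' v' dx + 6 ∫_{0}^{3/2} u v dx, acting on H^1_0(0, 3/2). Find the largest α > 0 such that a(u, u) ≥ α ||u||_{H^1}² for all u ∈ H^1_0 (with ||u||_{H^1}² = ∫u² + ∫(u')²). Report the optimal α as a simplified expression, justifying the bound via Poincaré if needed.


α = 1

Coercivity of a(·,·) on H^1_0(0, 3/2) means a(u, u) ≥ α ||u||_{H^1}² for every u ∈ H^1_0.
The interval has length L = 3/2, and Poincaré/coercivity depend only on L. Here a(u, u) = ∫(u')² + (6)·∫u².
Here c = 6 ≥ 1, so a(u,u) = ∫(u')² + c∫u² ≥ ∫(u')² + ∫u² = ||u||_{H^1}², i.e. α = 1 works. No larger α is possible: a(u,u) ≥ α||u||_{H^1}² means (1−α)∫(u')² ≥ (α−c)∫u², and for the modes u_n = sin(nπ(x−x₀)/L) (x₀ the left endpoint) one has ∫u_n²/∫(u_n')² = (L/(nπ))² → 0, so a(u_n,u_n)/||u_n||_{H^1}² → 1. Hence the optimal constant is α = 1.
Therefore α = 1.


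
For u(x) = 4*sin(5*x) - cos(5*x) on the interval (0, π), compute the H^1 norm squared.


||u||_{H^1(0,π)}^2 = 221*π

u'(x) = 5*sin(5*x) + 20*cos(5*x).
Expand u² and (u')² and integrate term by term on (0, π), using: for integers n ≥ 1, ∫_0^π sin²(nx) dx = ∫_0^π cos²(nx) dx = π/2; for n ≠ n', ∫_0^π sin(nx)sin(n'x) dx = ∫_0^π cos(nx)cos(n'x) dx = 0; and by product-to-sum, ∫_0^π sin(nx)cos(n'x) dx = ½∫_0^π [sin((n+n')x) + sin((n−n')x)] dx, which is 0 when n+n' is even and 2n/(n²−n'²) when n+n' is odd (it need not vanish on (0, π)).
  u² squared terms: (-1)²·∫cos(5x)² dx = 1·π/2 = π/2;  (4)²·∫sin(5x)² dx = 16·π/2 = 8*π.
  u² cross terms: 2·(-1)·(4)·∫cos(5x)·sin(5x) dx = -8·(0) = 0.
  So ∫_0^π u² dx = π/2 + 8*π + 0 = 17*π/2.
  (u')² squared terms: (5)²·∫sin(5x)² dx = 25·π/2 = 25*π/2;  (20)²·∫cos(5x)² dx = 400·π/2 = 200*π.
  (u')² cross terms: 2·(5)·(20)·∫sin(5x)·cos(5x) dx = 200·(0) = 0.
  So ∫_0^π (u')² dx = 25*π/2 + 200*π + 0 = 425*π/2.
||u||_{H^1}^2 = (17*π/2) + (425*π/2) = 221*π.


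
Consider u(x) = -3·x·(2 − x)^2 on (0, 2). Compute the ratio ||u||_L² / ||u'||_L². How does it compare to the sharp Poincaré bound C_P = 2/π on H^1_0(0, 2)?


||u||_L² / ||u'||_L² = sqrt(14)/7 < C_P = 2/π.

u(x) = -3·x·(2 − x)^2, so u'(x) = 3*(2 - 3*x)*(x - 2).
u(x) = -3·x·(2 − x)^2 vanishes at x = 0 and x = 2, so u ∈ H^1_0(0, 2). Differentiate via the product rule and integrate the resulting polynomials term by term.
  ∫_0^2 u² dx = ∫_0^2 (9*x^6 - 72*x^5 + 216*x^4 - 288*x^3 + 144*x^2) dx. Term by term:
    ∫_0^2 9*x^6 dx = 1152/7;  ∫_0^2 -72*x^5 dx = -768;  ∫_0^2 216*x^4 dx = 6912/5;
    ∫_0^2 -288*x^3 dx = -1152;  ∫_0^2 144*x^2 dx = 384.
  Sum: 1152/7 − 768 + 6912/5 − 1152 + 384 = 384/35.
  ∫_0^2 (u')² dx = ∫_0^2 (81*x^4 - 432*x^3 + 792*x^2 - 576*x + 144) dx. Term by term:
    ∫_0^2 81*x^4 dx = 2592/5;  ∫_0^2 -432*x^3 dx = -1728;  ∫_0^2 792*x^2 dx = 2112;
    ∫_0^2 -576*x dx = -1152;  ∫_0^2 144 dx = 288.
  Sum: 2592/5 − 1728 + 2112 − 1152 + 288 = 192/5.
∫_0^2 u² dx = 384/35, so ||u||_L² = 8*sqrt(210)/35.
∫_0^2 (u')² dx = 192/5, so ||u'||_L² = 8*sqrt(15)/5.
Ratio ||u||_L² / ||u'||_L² = sqrt(14)/7.
Sharp Poincaré constant on H^1_0(0, 2) is C_P = L/π = 2/π, achieved by sin(π/2·x).
A polynomial bump cannot attain the sharp Poincaré constant (only the first sine eigenfunction does), so the ratio is strictly less than C_P, consistent with ||u||_L² ≤ C_P ||u'||_L².


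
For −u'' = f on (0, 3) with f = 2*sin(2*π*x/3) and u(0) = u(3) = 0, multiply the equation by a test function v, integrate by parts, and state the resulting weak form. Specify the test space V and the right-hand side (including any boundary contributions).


V = H^1_0(0, 3) (so v(0) = v(3) = 0); weak form: ∫_0^3 u'v' dx = ∫_0^3 (2*sin(2*π*x/3)) v dx for all v ∈ V.

Multiply both sides by a test function v and integrate from 0 to 3:
  ∫_0^3 −u''(x) v(x) dx = ∫_0^3 f(x) v(x) dx.
Integrate the LHS by parts once:
  ∫_0^3 −u'' v dx = −[u'(x) v(x)]_0^3 + ∫_0^3 u'(x) v'(x) dx.
Thus ∫_0^3 u'(x) v'(x) dx = ∫_0^3 f(x) v(x) dx + [u'(x) v(x)]_0^3.
Choose V so that boundary terms are either known or forced to vanish.
u is Dirichlet: u(0) = u(3) = 0. Let V = H^1_0(0, 3); then v(0) = v(3) = 0, and [u' v]_0^3 = 0.
Weak formulation: find u (satisfying any essential BC) such that ∫_0^3 u'(x) v'(x) dx = ∫_0^3 f v dx for all v ∈ V.
Substituting f(x) = 2*sin(2*π*x/3), the right-hand side is ∫_0^3 (2*sin(2*π*x/3)) v dx.


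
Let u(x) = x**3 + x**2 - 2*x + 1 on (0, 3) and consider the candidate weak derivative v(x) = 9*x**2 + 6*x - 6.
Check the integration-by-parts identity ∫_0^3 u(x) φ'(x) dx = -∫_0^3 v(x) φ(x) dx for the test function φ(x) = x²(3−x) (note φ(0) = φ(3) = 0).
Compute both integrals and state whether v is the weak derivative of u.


LHS = -837/10, RHS = -2511/10. No, v is not the weak derivative of u.

u(x) = x**3 + x**2 - 2*x + 1, classical derivative u'(x) = 3*x**2 + 2*x - 2.
φ(x) = x²(3−x), so φ'(x) = 3*x*(2 - x).
Note φ(0) = φ(3) = 0, so the boundary term u·φ vanishes.
LHS = ∫_0^3 u(x) φ'(x) dx = ∫_0^3 (-3*x^5 + 3*x^4 + 12*x^3 - 15*x^2 + 6*x) dx. Term by term:
  ∫_0^3 -3*x^5 dx = -729/2;  ∫_0^3 3*x^4 dx = 729/5;  ∫_0^3 12*x^3 dx = 243;
  ∫_0^3 -15*x^2 dx = -135;  ∫_0^3 6*x dx = 27.
Sum: -729/2 + 729/5 + 243 − 135 + 27 = -837/10.
So LHS = -837/10.
∫_0^3 v(x) φ(x) dx = ∫_0^3 (-9*x^5 + 21*x^4 + 24*x^3 - 18*x^2) dx. Term by term:
  ∫_0^3 -9*x^5 dx = -2187/2;  ∫_0^3 21*x^4 dx = 5103/5;  ∫_0^3 24*x^3 dx = 486;
  ∫_0^3 -18*x^2 dx = -162.
Sum: -2187/2 + 5103/5 + 486 − 162 = 2511/10.
So RHS = -∫_0^3 v(x) φ(x) dx = -2511/10.
LHS − RHS = 837/5 ≠ 0, so the identity fails.
(For a valid weak derivative the identity must hold for EVERY test function, in particular this one. The failure shows v is NOT the weak derivative of u.)
Correct weak derivative would be u'(x) = 3*x**2 + 2*x - 2.


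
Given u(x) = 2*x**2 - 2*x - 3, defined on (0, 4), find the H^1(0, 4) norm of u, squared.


||u||_{H^1}^2 = 7468/15

The H^1 norm (squared) on an interval (0, L) is
  ||u||_{H^1}^2 = ∫_0^L u(x)^2 dx + ∫_0^L u'(x)^2 dx.
Compute u'(x) = 4*x - 2.
Then u(x)^2 = 4*x**4 - 8*x**3 - 8*x**2 + 12*x + 9 and u'(x)^2 = 16*x**2 - 16*x + 4.
Integrate each monomial from 0 to 4 using ∫_0^4 c·x^n dx = c·4^(n+1)/(n+1):
  ∫_0^4 u(x)^2 dx = ∫_0^4 (4*x^4 - 8*x^3 - 8*x^2 + 12*x + 9) dx. Term by term:
    ∫_0^4 4*x^4 dx = 4096/5;  ∫_0^4 -8*x^3 dx = -512;  ∫_0^4 -8*x^2 dx = -512/3;
    ∫_0^4 12*x dx = 96;  ∫_0^4 9 dx = 36.
  Sum: 4096/5 − 512 − 512/3 + 96 + 36 = 4028/15.
  ∫_0^4 u'(x)^2 dx = ∫_0^4 (16*x^2 - 16*x + 4) dx. Term by term:
    ∫_0^4 16*x^2 dx = 1024/3;  ∫_0^4 -16*x dx = -128;  ∫_0^4 4 dx = 16.
  Sum: 1024/3 − 128 + 16 = 688/3.
Adding: ||u||_{H^1}^2 = 4028/15 + 688/3 = 7468/15.


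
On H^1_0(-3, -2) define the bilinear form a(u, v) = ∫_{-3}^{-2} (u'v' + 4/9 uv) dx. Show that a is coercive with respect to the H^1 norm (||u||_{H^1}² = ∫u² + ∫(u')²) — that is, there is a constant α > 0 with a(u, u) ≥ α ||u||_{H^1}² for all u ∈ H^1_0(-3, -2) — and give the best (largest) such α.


α = (4/9 + π^2)/(1 + π^2)

Coercivity of a(·,·) on H^1_0(-3, -2) means a(u, u) ≥ α ||u||_{H^1}² for every u ∈ H^1_0.
The interval has length L = 1, and Poincaré/coercivity depend only on L. Here a(u, u) = ∫(u')² + (4/9)·∫u².
Here 0 < c = 4/9 < 1. The condition a(u,u) ≥ α||u||_{H^1}² reads (1−α)∫(u')² ≥ (α−c)∫u². Any admissible α is ≤ 1 (rapidly oscillating u have ∫u²/∫(u')² → 0), and α = 1 would force 0 ≥ (1−c)∫u², impossible since c < 1; so 1−α > 0. By the sharp Poincaré inequality on H^1_0 of an interval of length L, ∫(u')² ≥ (π/L)²∫u² with equality for the first sine mode sin(π(x−x₀)/L) (x₀ the left endpoint), so the inequality holds for all u iff (1−α)(π/L)² ≥ α − c, i.e. α ≤ ((π/L)² + c)/((π/L)² + 1) = (1 + c(L/π)²)/(1 + (L/π)²). With (π/L)² = π^2 and c = 4/9, the largest admissible constant is α = ((π/L)² + c)/((π/L)² + 1).
Simplifying, α = (4/9 + π^2)/(1 + π^2).


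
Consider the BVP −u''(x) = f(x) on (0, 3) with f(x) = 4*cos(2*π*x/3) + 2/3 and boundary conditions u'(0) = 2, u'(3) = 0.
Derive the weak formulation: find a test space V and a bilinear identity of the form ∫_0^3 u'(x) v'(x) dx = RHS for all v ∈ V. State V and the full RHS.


V = H^1(0, 3) (v unrestricted at boundary; u is determined up to an additive constant); weak form: ∫_0^3 u'v' dx = ∫_0^3 (4*cos(2*π*x/3) + 2/3) v dx − 2·v(0) for all v ∈ V.

Multiply both sides by a test function v and integrate from 0 to 3:
  ∫_0^3 −u''(x) v(x) dx = ∫_0^3 f(x) v(x) dx.
Integrate the LHS by parts once:
  ∫_0^3 −u'' v dx = −[u'(x) v(x)]_0^3 + ∫_0^3 u'(x) v'(x) dx.
Thus ∫_0^3 u'(x) v'(x) dx = ∫_0^3 f(x) v(x) dx + [u'(x) v(x)]_0^3.
Choose V so that boundary terms are either known or forced to vanish.
u has inhomogeneous Neumann u'(0) = 2, u'(3) = 0. [u' v]_0^3 = (0)·v(3) − (2)·v(0) = − 2·v(0). Take V = H^1(0, 3); boundary term becomes part of RHS.
Weak formulation: find u (satisfying any essential BC) such that ∫_0^3 u'(x) v'(x) dx = ∫_0^3 f v dx − 2·v(0) for all v ∈ V (Neumann data are natural BCs: they enter the RHS as boundary terms).
Substituting f(x) = 4*cos(2*π*x/3) + 2/3, the right-hand side is ∫_0^3 (4*cos(2*π*x/3) + 2/3) v dx − 2·v(0).
Compatibility check (pure Neumann): taking v ≡ 1 ∈ V gives 0 = ∫_0^3 f dx + (0) − (2), i.e. ∫_0^3 f dx must equal u'(0) − u'(3) = 2. Indeed ∫_0^3 (4*cos(2*π*x/3) + 2/3) dx = 2, so the data are compatible. The solution is then unique only up to an additive constant (fix it e.g. by requiring ∫_0^3 u dx = 0).


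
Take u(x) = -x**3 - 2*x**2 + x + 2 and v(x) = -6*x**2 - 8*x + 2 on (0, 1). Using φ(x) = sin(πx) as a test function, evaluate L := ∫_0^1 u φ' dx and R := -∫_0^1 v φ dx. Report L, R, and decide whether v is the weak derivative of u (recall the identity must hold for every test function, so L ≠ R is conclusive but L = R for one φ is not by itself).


LHS = -12/π^3 + 5/π, RHS = -24/π^3 + 10/π. No, v is not the weak derivative of u.

u(x) = -x**3 - 2*x**2 + x + 2, classical derivative u'(x) = -3*x**2 - 4*x + 1.
φ(x) = sin(πx), so φ'(x) = π*cos(π*x).
Note φ(0) = φ(1) = 0, so the boundary term u·φ vanishes.
LHS = ∫_0^1 u(x) φ'(x) dx = ∫_0^1 (-π*x^3*cos(π*x) - 2*π*x^2*cos(π*x) + π*x*cos(π*x) + 2*π*cos(π*x)) dx. Term by term:
  ∫_0^1 2*π*cos(π*x) dx = 0;  ∫_0^1 π*x*cos(π*x) dx = -2/π;  ∫_0^1 -π*x^3*cos(π*x) dx = -12/π^3 + 3/π;
  ∫_0^1 -2*π*x^2*cos(π*x) dx = 4/π.
Sum: 0 − 2/π + -12/π^3 + 3/π + 4/π = -12/π^3 + 5/π.
So LHS = -12/π^3 + 5/π.
∫_0^1 v(x) φ(x) dx = ∫_0^1 (-6*x^2*sin(π*x) - 8*x*sin(π*x) + 2*sin(π*x)) dx. Term by term:
  ∫_0^1 2*sin(π*x) dx = 4/π;  ∫_0^1 -8*x*sin(π*x) dx = -8/π;  ∫_0^1 -6*x^2*sin(π*x) dx = -6/π + 24/π^3.
Sum: 4/π − 8/π + -6/π + 24/π^3 = -10/π + 24/π^3.
So RHS = -∫_0^1 v(x) φ(x) dx = -24/π^3 + 10/π.
LHS − RHS = -5/π + 12/π^3 ≠ 0, so the identity fails.
(For a valid weak derivative the identity must hold for EVERY test function, in particular this one. The failure shows v is NOT the weak derivative of u.)
Correct weak derivative would be u'(x) = -3*x**2 - 4*x + 1.


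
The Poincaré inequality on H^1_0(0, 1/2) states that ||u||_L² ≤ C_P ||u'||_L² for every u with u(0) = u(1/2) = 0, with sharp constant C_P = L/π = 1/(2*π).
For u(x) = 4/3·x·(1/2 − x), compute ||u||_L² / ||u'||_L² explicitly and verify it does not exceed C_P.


||u||_L² / ||u'||_L² = sqrt(10)/20 < C_P = 1/(2*π).

u(x) = 4/3·x·(1/2 − x), so u'(x) = 2/3 - 8*x/3.
u(x) = 4/3·x·(1/2 − x) vanishes at x = 0 and x = 1/2, so u ∈ H^1_0(0, 1/2). Differentiate via the product rule and integrate the resulting polynomials term by term.
  ∫_0^1/2 u² dx = ∫_0^1/2 (16*x^4/9 - 16*x^3/9 + 4*x^2/9) dx. Term by term:
    ∫_0^1/2 16*x^4/9 dx = 1/90;  ∫_0^1/2 -16*x^3/9 dx = -1/36;  ∫_0^1/2 4*x^2/9 dx = 1/54.
  Sum: 1/90 − 1/36 + 1/54 = 1/540.
  ∫_0^1/2 (u')² dx = ∫_0^1/2 (64*x^2/9 - 32*x/9 + 4/9) dx. Term by term:
    ∫_0^1/2 64*x^2/9 dx = 8/27;  ∫_0^1/2 -32*x/9 dx = -4/9;  ∫_0^1/2 4/9 dx = 2/9.
  Sum: 8/27 − 4/9 + 2/9 = 2/27.
∫_0^1/2 u² dx = 1/540, so ||u||_L² = sqrt(15)/90.
∫_0^1/2 (u')² dx = 2/27, so ||u'||_L² = sqrt(6)/9.
Ratio ||u||_L² / ||u'||_L² = sqrt(10)/20.
Sharp Poincaré constant on H^1_0(0, 1/2) is C_P = L/π = 1/(2*π), achieved by sin(2*π·x).
A polynomial bump cannot attain the sharp Poincaré constant (only the first sine eigenfunction does), so the ratio is strictly less than C_P, consistent with ||u||_L² ≤ C_P ||u'||_L².
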